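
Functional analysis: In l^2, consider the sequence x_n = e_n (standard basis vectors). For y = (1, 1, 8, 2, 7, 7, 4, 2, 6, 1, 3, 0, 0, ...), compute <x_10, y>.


x_10 = e_10 is the standard basis vector with 1 in position 10.
<x_10, y> = y_10 = 1
As n -> infinity, <x_n, y> -> 0, confirming weak convergence of (x_n) to 0.

1


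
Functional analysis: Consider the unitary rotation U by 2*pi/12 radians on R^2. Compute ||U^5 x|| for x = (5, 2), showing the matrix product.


U is a rotation by theta = 2*pi/12
U^5 = rotation by 5*theta = 10*pi/12
cos(10*pi/12) = -0.8660, sin(10*pi/12) = 0.5000
U^5 x = (-0.8660 * 5 - 0.5000 * 2, 0.5000 * 5 + -0.8660 * 2)
= (-5.3301, 0.7679)
||U^5 x|| = sqrt((-5.3301)^2 + 0.7679^2) = sqrt(29.0000) = 5.3852

5.3852


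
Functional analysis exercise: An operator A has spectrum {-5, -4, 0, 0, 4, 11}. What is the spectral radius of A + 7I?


Spectrum of A + 7I = {2, 3, 7, 7, 11, 18}
Spectral radius = max |lambda| over the shifted spectrum
= max(2, 3, 7, 7, 11, 18) = 18

18


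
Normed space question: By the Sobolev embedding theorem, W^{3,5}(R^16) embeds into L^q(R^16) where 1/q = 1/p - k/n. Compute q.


Using the Sobolev embedding formula: 1/q = 1/p - k/n
1/q = 1/5 - 3/16 = 1/80
q = 1/(1/80) = 80

80.0000


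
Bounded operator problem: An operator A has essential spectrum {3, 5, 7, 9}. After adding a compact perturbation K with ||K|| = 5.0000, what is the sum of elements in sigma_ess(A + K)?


By Weyl's theorem, the essential spectrum is invariant under compact perturbations.
sigma_ess(A + K) = sigma_ess(A) = {3, 5, 7, 9}
Sum = 3 + 5 + 7 + 9 = 24

24


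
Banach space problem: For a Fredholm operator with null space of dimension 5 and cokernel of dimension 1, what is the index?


The Fredholm index is defined as ind(T) = dim(ker T) - dim(coker T)
= 5 - 1
= 4

4


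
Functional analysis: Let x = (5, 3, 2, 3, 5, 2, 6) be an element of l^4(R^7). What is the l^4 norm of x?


The l^4 norm = (sum |x_i|^4)^(1/4)
Sum of 4th powers = 625 + 81 + 16 + 81 + 625 + 16 + 1296 = 2740
||x||_4 = (2740)^(1/4) = 7.2350

7.2350


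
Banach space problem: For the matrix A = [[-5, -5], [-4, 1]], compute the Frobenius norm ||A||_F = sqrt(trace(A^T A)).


||A||_F^2 = sum a_ij^2
= (-5)^2 + (-5)^2 + (-4)^2 + 1^2
= 25 + 25 + 16 + 1 = 67
||A||_F = sqrt(67) = 8.1854

8.1854


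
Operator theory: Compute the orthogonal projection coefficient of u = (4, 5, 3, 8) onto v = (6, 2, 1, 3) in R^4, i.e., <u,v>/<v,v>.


Computing <u,v> = 4*6 + 5*2 + 3*1 + 8*3 = 61
Computing <v,v> = 6^2 + 2^2 + 1^2 + 3^2 = 50
Projection coefficient = 61/50 = 1.2200

1.2200


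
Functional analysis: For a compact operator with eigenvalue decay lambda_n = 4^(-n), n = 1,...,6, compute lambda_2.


The eigenvalue formula gives lambda_2 = 1/4^2
= 1/16
= 0.0625

0.0625


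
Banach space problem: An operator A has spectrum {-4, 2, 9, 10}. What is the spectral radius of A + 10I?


Spectrum of A + 10I = {6, 12, 19, 20}
Spectral radius = max |lambda| over the shifted spectrum
= max(6, 12, 19, 20) = 20

20


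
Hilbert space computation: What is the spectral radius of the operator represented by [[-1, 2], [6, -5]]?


For a 2x2 matrix, eigenvalues satisfy lambda^2 - (trace)*lambda + det = 0
trace = -1 + -5 = -6
det = -1*-5 - 2*6 = -7
discriminant = (-6)^2 - 4*(-7) = 64
spectral radius = max |eigenvalue| = 7.0000

7.0000


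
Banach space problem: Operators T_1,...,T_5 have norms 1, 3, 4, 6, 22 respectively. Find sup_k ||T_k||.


By the Uniform Boundedness Principle, the supremum of norms is finite.
sup_k ||T_k|| = max(1, 3, 4, 6, 22) = 22

22


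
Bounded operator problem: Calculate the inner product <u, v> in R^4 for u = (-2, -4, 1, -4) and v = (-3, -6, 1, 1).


Computing the standard inner product <u, v> = sum u_i * v_i
= -2*-3 + -4*-6 + 1*1 + -4*1
= 6 + 24 + 1 + -4
= 27

27


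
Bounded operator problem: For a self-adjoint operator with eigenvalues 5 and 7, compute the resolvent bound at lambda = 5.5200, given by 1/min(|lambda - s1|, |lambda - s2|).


dist(5.5200, {5, 7}) = min(|5.5200 - 5|, |5.5200 - 7|)
= min(0.5200, 1.4800) = 0.5200
Resolvent bound = 1/0.5200 = 1.9231

1.9231


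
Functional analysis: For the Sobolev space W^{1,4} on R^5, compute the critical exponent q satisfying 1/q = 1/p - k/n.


Using the Sobolev embedding formula: 1/q = 1/p - k/n
1/q = 1/4 - 1/5 = 1/20
q = 1/(1/20) = 20

20.0000


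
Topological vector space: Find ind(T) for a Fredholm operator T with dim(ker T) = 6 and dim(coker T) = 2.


The Fredholm index is defined as ind(T) = dim(ker T) - dim(coker T)
= 6 - 2
= 4

4


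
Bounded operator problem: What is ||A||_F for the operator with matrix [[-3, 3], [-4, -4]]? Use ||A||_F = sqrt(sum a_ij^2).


||A||_F^2 = sum a_ij^2
= (-3)^2 + 3^2 + (-4)^2 + (-4)^2
= 9 + 9 + 16 + 16 = 50
||A||_F = sqrt(50) = 7.0711

7.0711


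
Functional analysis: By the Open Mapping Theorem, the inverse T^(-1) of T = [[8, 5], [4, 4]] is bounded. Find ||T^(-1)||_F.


det(T) = 8*4 - 5*4 = 12
T^(-1) = (1/12) * [[4, -5], [-4, 8]] = [[0.3333, -0.4167], [-0.3333, 0.6667]]
||T^(-1)||_F^2 = 0.3333^2 + (-0.4167)^2 + (-0.3333)^2 + 0.6667^2 = 0.8403
||T^(-1)||_F = sqrt(0.8403) = 0.9167

0.9167


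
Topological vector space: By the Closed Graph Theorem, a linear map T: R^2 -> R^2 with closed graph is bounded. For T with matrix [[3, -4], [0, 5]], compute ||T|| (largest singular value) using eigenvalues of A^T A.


A^T A = [[9, -12], [-12, 41]]
trace(A^T A) = 50, det(A^T A) = 225
discriminant = 50^2 - 4*225 = 1600
Largest eigenvalue of A^T A = (trace + sqrt(disc))/2 = 45.0000
||T|| = sqrt(45.0000) = 6.7082

6.7082


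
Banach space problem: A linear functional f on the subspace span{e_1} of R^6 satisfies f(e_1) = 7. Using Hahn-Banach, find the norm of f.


The norm of f is given by ||f|| = sup_{||x||=1} |f(x)|.
On span{e_1}, ||e_1|| = 1, so ||f|| = |f(e_1)| / ||e_1||
= |7| / 1 = 7.0000

7.0000


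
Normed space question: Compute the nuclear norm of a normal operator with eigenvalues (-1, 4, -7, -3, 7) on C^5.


For a normal operator, singular values equal |eigenvalues|.
Trace norm = sum |lambda_i| = 1 + 4 + 7 + 3 + 7
= 22

22


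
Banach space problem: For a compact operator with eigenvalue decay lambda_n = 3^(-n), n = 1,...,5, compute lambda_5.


The eigenvalue formula gives lambda_5 = 1/3^5
= 1/243
= 0.0041

0.0041


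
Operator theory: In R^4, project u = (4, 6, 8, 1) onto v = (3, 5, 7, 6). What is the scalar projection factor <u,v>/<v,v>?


Computing <u,v> = 4*3 + 6*5 + 8*7 + 1*6 = 104
Computing <v,v> = 3^2 + 5^2 + 7^2 + 6^2 = 119
Projection coefficient = 104/119 = 0.8739

0.8739


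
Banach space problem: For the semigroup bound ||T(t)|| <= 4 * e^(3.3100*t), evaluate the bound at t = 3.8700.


||T(3.8700)|| <= 4 * exp(3.3100 * 3.8700)
= 4 * exp(12.8097)
= 4 * 365748.0546
= 1.4630e+06

1.4630e+06


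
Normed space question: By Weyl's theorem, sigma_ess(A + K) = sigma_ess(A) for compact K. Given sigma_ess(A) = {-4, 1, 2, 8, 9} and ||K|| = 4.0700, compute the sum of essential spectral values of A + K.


By Weyl's theorem, the essential spectrum is invariant under compact perturbations.
sigma_ess(A + K) = sigma_ess(A) = {-4, 1, 2, 8, 9}
Sum = -4 + 1 + 2 + 8 + 9 = 16

16


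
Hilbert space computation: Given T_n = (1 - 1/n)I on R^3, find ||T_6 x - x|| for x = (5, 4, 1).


T_6 x - x = (1 - 1/6)x - x = -x/6
||x|| = sqrt(42) = 6.4807
||T_6 x - x|| = ||x||/6 = 6.4807/6 = 1.0801

1.0801


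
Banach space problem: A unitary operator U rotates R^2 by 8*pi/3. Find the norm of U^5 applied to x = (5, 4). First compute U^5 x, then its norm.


U is a rotation by theta = 8*pi/3
U^5 = rotation by 5*theta = 40*pi/3 = 4*pi/3 (mod 2*pi)
cos(4*pi/3) = -0.5000, sin(4*pi/3) = -0.8660
U^5 x = (-0.5000 * 5 - -0.8660 * 4, -0.8660 * 5 + -0.5000 * 4)
= (0.9641, -6.3301)
||U^5 x|| = sqrt(0.9641^2 + (-6.3301)^2) = sqrt(41.0000) = 6.4031

6.4031


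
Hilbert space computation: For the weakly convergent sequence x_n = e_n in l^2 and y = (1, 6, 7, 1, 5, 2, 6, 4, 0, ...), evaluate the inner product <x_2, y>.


x_2 = e_2 is the standard basis vector with 1 in position 2.
<x_2, y> = y_2 = 6
As n -> infinity, <x_n, y> -> 0, confirming weak convergence of (x_n) to 0.

6


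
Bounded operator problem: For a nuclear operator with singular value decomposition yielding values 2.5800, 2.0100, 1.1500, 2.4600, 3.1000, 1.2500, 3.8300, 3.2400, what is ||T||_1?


The nuclear norm is the sum of all singular values.
||T||_1 = 2.5800 + 2.0100 + 1.1500 + 2.4600 + 3.1000 + 1.2500 + 3.8300 + 3.2400
= 19.6200

19.6200


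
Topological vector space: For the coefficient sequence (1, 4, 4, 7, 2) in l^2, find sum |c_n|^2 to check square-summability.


sum |c_n|^2 = 1^2 + 4^2 + 4^2 + 7^2 + 2^2
= 1 + 16 + 16 + 49 + 4
= 86

86


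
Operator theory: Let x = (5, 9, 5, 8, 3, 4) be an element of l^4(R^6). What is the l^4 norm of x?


The l^4 norm = (sum |x_i|^4)^(1/4)
Sum of 4th powers = 625 + 6561 + 625 + 4096 + 81 + 256 = 12244
||x||_4 = (12244)^(1/4) = 10.5192

10.5192


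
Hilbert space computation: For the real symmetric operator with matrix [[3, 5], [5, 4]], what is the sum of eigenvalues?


For a self-adjoint (symmetric) matrix, the eigenvalues are real.
The sum of eigenvalues equals the trace of the matrix.
trace = 3 + 4 = 7

7


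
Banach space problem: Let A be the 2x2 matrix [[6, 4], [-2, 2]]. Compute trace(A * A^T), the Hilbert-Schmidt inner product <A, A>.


trace(A * A^T) = sum of squares of all entries
= 6^2 + 4^2 + (-2)^2 + 2^2
= 36 + 16 + 4 + 4
= 60

60


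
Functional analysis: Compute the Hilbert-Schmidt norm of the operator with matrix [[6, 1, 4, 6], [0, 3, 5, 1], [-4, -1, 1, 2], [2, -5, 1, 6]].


The Hilbert-Schmidt norm is sqrt(sum of squares of all entries).
Sum of squares = 6^2 + 1^2 + 4^2 + 6^2 + 0^2 + 3^2 + 5^2 + 1^2 + (-4)^2 + (-1)^2 + 1^2 + 2^2 + 2^2 + (-5)^2 + 1^2 + 6^2
= 36 + 1 + 16 + 36 + 0 + 9 + 25 + 1 + 16 + 1 + 1 + 4 + 4 + 25 + 1 + 36 = 212
||T||_HS = sqrt(212) = 14.5602

14.5602


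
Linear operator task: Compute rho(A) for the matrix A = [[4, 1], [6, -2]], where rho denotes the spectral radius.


For a 2x2 matrix, eigenvalues satisfy lambda^2 - (trace)*lambda + det = 0
trace = 4 + -2 = 2
det = 4*-2 - 1*6 = -14
discriminant = 2^2 - 4*(-14) = 60
spectral radius = max |eigenvalue| = 4.8730

4.8730


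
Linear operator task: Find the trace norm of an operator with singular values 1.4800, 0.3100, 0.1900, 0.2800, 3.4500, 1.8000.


The nuclear norm is the sum of all singular values.
||T||_1 = 1.4800 + 0.3100 + 0.1900 + 0.2800 + 3.4500 + 1.8000
= 7.5100

7.5100


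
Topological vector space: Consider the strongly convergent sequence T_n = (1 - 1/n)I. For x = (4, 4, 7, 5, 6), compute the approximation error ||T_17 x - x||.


T_17 x - x = (1 - 1/17)x - x = -x/17
||x|| = sqrt(142) = 11.9164
||T_17 x - x|| = ||x||/17 = 11.9164/17 = 0.7010

0.7010


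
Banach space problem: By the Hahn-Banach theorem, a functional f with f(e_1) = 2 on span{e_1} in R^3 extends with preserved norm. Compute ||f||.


The norm of f is given by ||f|| = sup_{||x||=1} |f(x)|.
On span{e_1}, ||e_1|| = 1, so ||f|| = |f(e_1)| / ||e_1||
= |2| / 1 = 2.0000

2.0000


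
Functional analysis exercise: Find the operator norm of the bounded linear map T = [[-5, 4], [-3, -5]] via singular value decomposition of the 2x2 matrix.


A^T A = [[34, -5], [-5, 41]]
trace(A^T A) = 75, det(A^T A) = 1369
discriminant = 75^2 - 4*1369 = 149
Largest eigenvalue of A^T A = (trace + sqrt(disc))/2 = 43.6033
||T|| = sqrt(43.6033) = 6.6033

6.6033


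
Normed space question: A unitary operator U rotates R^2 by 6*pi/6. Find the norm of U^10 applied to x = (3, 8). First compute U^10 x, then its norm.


U is a rotation by theta = 6*pi/6
U^10 = rotation by 10*theta = 60*pi/6 = 0*pi/6 (mod 2*pi)
cos(0*pi/6) = 1.0000, sin(0*pi/6) = 0.0000
U^10 x = (1.0000 * 3 - 0.0000 * 8, 0.0000 * 3 + 1.0000 * 8)
= (3.0000, 8.0000)
||U^10 x|| = sqrt(3.0000^2 + 8.0000^2) = sqrt(73.0000) = 8.5440

8.5440


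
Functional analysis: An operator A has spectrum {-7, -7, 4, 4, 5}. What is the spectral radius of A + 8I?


Spectrum of A + 8I = {1, 1, 12, 12, 13}
Spectral radius = max |lambda| over the shifted spectrum
= max(1, 1, 12, 12, 13) = 13

13


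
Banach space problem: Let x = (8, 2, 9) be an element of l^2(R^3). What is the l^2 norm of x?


The l^2 norm = (sum |x_i|^2)^(1/2)
Sum of 2th powers = 64 + 4 + 81 = 149
||x||_2 = (149)^(1/2) = 12.2066

12.2066


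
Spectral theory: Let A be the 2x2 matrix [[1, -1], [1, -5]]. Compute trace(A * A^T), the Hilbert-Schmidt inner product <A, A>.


trace(A * A^T) = sum of squares of all entries
= 1^2 + (-1)^2 + 1^2 + (-5)^2
= 1 + 1 + 1 + 25
= 28

28


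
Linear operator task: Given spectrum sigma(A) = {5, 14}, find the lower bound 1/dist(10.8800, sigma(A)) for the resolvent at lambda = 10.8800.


dist(10.8800, {5, 14}) = min(|10.8800 - 5|, |10.8800 - 14|)
= min(5.8800, 3.1200) = 3.1200
Resolvent bound = 1/3.1200 = 0.3205

0.3205


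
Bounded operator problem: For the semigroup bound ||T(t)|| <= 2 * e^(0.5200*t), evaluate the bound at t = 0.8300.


||T(0.8300)|| <= 2 * exp(0.5200 * 0.8300)
= 2 * exp(0.4316)
= 2 * 1.5397
= 3.0794

3.0794


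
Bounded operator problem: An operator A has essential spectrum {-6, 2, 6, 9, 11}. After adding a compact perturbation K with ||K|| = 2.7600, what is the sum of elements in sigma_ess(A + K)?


By Weyl's theorem, the essential spectrum is invariant under compact perturbations.
sigma_ess(A + K) = sigma_ess(A) = {-6, 2, 6, 9, 11}
Sum = -6 + 2 + 6 + 9 + 11 = 22

22


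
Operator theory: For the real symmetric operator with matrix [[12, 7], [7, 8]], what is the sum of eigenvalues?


For a self-adjoint (symmetric) matrix, the eigenvalues are real.
The sum of eigenvalues equals the trace of the matrix.
trace = 12 + 8 = 20

20


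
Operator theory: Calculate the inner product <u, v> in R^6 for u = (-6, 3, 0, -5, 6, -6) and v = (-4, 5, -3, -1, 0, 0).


Computing the standard inner product <u, v> = sum u_i * v_i
= -6*-4 + 3*5 + 0*-3 + -5*-1 + 6*0 + -6*0
= 24 + 15 + 0 + 5 + 0 + 0
= 44

44


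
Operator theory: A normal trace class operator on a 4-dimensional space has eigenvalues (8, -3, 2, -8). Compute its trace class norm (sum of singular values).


For a normal operator, singular values equal |eigenvalues|.
Trace norm = sum |lambda_i| = 8 + 3 + 2 + 8
= 21

21


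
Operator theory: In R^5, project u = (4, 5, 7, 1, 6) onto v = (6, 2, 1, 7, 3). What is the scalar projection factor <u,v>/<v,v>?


Computing <u,v> = 4*6 + 5*2 + 7*1 + 1*7 + 6*3 = 66
Computing <v,v> = 6^2 + 2^2 + 1^2 + 7^2 + 3^2 = 99
Projection coefficient = 66/99 = 0.6667

0.6667


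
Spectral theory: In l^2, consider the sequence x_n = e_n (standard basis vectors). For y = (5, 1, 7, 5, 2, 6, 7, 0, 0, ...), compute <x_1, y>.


x_1 = e_1 is the standard basis vector with 1 in position 1.
<x_1, y> = y_1 = 5
As n -> infinity, <x_n, y> -> 0, confirming weak convergence of (x_n) to 0.

5


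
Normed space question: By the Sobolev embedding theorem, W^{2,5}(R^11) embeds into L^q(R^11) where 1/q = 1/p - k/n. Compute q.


Using the Sobolev embedding formula: 1/q = 1/p - k/n
1/q = 1/5 - 2/11 = 1/55
q = 1/(1/55) = 55

55.0000


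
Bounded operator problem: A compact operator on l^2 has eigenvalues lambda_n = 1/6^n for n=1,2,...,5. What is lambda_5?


The eigenvalue formula gives lambda_5 = 1/6^5
= 1/7776
= 1.2860e-04

1.2860e-04


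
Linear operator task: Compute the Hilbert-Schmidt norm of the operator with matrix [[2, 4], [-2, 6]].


The Hilbert-Schmidt norm is sqrt(sum of squares of all entries).
Sum of squares = 2^2 + 4^2 + (-2)^2 + 6^2
= 4 + 16 + 4 + 36 = 60
||T||_HS = sqrt(60) = 7.7460

7.7460


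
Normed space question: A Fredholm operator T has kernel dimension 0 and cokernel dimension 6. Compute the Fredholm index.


The Fredholm index is defined as ind(T) = dim(ker T) - dim(coker T)
= 0 - 6
= -6

-6


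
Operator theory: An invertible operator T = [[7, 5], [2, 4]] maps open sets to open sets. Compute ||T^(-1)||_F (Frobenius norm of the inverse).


det(T) = 7*4 - 5*2 = 18
T^(-1) = (1/18) * [[4, -5], [-2, 7]] = [[0.2222, -0.2778], [-0.1111, 0.3889]]
||T^(-1)||_F^2 = 0.2222^2 + (-0.2778)^2 + (-0.1111)^2 + 0.3889^2 = 0.2901
||T^(-1)||_F = sqrt(0.2901) = 0.5386

0.5386


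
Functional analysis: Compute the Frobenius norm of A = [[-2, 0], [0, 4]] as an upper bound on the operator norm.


||A||_F^2 = sum a_ij^2
= (-2)^2 + 0^2 + 0^2 + 4^2
= 4 + 0 + 0 + 16 = 20
||A||_F = sqrt(20) = 4.4721

4.4721


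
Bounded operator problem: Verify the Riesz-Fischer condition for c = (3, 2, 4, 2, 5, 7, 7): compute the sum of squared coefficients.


sum |c_n|^2 = 3^2 + 2^2 + 4^2 + 2^2 + 5^2 + 7^2 + 7^2
= 9 + 4 + 16 + 4 + 25 + 49 + 49
= 156

156


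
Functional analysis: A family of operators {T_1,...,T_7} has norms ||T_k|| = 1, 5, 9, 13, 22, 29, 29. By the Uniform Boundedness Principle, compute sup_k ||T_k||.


By the Uniform Boundedness Principle, the supremum of norms is finite.
sup_k ||T_k|| = max(1, 5, 9, 13, 22, 29, 29) = 29

29


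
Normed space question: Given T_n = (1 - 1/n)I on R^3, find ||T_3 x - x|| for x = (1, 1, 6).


T_3 x - x = (1 - 1/3)x - x = -x/3
||x|| = sqrt(38) = 6.1644
||T_3 x - x|| = ||x||/3 = 6.1644/3 = 2.0548

2.0548


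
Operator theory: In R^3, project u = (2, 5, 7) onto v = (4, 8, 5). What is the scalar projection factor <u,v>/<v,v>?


Computing <u,v> = 2*4 + 5*8 + 7*5 = 83
Computing <v,v> = 4^2 + 8^2 + 5^2 = 105
Projection coefficient = 83/105 = 0.7905

0.7905


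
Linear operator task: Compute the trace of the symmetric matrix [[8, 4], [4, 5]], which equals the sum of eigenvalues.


For a self-adjoint (symmetric) matrix, the eigenvalues are real.
The sum of eigenvalues equals the trace of the matrix.
trace = 8 + 5 = 13

13


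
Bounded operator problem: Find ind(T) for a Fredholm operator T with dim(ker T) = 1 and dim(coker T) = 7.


The Fredholm index is defined as ind(T) = dim(ker T) - dim(coker T)
= 1 - 7
= -6

-6


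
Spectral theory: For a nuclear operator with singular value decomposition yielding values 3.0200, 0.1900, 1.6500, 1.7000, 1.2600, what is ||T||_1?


The nuclear norm is the sum of all singular values.
||T||_1 = 3.0200 + 0.1900 + 1.6500 + 1.7000 + 1.2600
= 7.8200

7.8200


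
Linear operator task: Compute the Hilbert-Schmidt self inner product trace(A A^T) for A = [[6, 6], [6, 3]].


trace(A * A^T) = sum of squares of all entries
= 6^2 + 6^2 + 6^2 + 3^2
= 36 + 36 + 36 + 9
= 117

117


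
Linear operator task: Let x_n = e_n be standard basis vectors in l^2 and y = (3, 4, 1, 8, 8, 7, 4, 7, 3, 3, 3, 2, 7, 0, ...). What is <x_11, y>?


x_11 = e_11 is the standard basis vector with 1 in position 11.
<x_11, y> = y_11 = 3
As n -> infinity, <x_n, y> -> 0, confirming weak convergence of (x_n) to 0.

3


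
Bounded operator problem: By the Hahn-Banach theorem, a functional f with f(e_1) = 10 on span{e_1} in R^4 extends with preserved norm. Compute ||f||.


The norm of f is given by ||f|| = sup_{||x||=1} |f(x)|.
On span{e_1}, ||e_1|| = 1, so ||f|| = |f(e_1)| / ||e_1||
= |10| / 1 = 10.0000

10.0000


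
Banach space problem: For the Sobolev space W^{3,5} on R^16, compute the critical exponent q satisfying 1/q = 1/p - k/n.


Using the Sobolev embedding formula: 1/q = 1/p - k/n
1/q = 1/5 - 3/16 = 1/80
q = 1/(1/80) = 80

80.0000


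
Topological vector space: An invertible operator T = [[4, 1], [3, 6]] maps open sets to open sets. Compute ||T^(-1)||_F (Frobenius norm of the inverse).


det(T) = 4*6 - 1*3 = 21
T^(-1) = (1/21) * [[6, -1], [-3, 4]] = [[0.2857, -0.0476], [-0.1429, 0.1905]]
||T^(-1)||_F^2 = 0.2857^2 + (-0.0476)^2 + (-0.1429)^2 + 0.1905^2 = 0.1406
||T^(-1)||_F = sqrt(0.1406) = 0.3750

0.3750


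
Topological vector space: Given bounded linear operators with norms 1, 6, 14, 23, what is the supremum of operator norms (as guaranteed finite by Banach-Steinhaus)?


By the Uniform Boundedness Principle, the supremum of norms is finite.
sup_k ||T_k|| = max(1, 6, 14, 23) = 23

23


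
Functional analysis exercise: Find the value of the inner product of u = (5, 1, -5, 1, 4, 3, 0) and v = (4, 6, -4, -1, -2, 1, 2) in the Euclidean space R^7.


Computing the standard inner product <u, v> = sum u_i * v_i
= 5*4 + 1*6 + -5*-4 + 1*-1 + 4*-2 + 3*1 + 0*2
= 20 + 6 + 20 + -1 + -8 + 3 + 0
= 40

40


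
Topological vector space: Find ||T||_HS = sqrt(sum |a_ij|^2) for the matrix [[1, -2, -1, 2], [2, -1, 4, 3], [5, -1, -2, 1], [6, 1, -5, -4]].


The Hilbert-Schmidt norm is sqrt(sum of squares of all entries).
Sum of squares = 1^2 + (-2)^2 + (-1)^2 + 2^2 + 2^2 + (-1)^2 + 4^2 + 3^2 + 5^2 + (-1)^2 + (-2)^2 + 1^2 + 6^2 + 1^2 + (-5)^2 + (-4)^2
= 1 + 4 + 1 + 4 + 4 + 1 + 16 + 9 + 25 + 1 + 4 + 1 + 36 + 1 + 25 + 16 = 149
||T||_HS = sqrt(149) = 12.2066

12.2066


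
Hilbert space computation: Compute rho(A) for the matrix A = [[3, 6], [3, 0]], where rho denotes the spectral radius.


For a 2x2 matrix, eigenvalues satisfy lambda^2 - (trace)*lambda + det = 0
trace = 3 + 0 = 3
det = 3*0 - 6*3 = -18
discriminant = 3^2 - 4*(-18) = 81
spectral radius = max |eigenvalue| = 6.0000

6.0000


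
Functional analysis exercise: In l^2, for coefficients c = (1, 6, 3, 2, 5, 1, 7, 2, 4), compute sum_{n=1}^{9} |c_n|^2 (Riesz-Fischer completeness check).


sum |c_n|^2 = 1^2 + 6^2 + 3^2 + 2^2 + 5^2 + 1^2 + 7^2 + 2^2 + 4^2
= 1 + 36 + 9 + 4 + 25 + 1 + 49 + 4 + 16
= 145

145


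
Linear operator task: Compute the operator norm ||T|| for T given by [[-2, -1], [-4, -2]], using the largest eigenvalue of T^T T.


A^T A = [[20, 10], [10, 5]]
trace(A^T A) = 25, det(A^T A) = 0
discriminant = 25^2 - 4*0 = 625
Largest eigenvalue of A^T A = (trace + sqrt(disc))/2 = 25.0000
||T|| = sqrt(25.0000) = 5.0000

5.0000


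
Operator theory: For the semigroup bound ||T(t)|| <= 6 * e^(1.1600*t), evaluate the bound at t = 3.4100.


||T(3.4100)|| <= 6 * exp(1.1600 * 3.4100)
= 6 * exp(3.9556)
= 6 * 52.2270
= 313.3621

313.3621


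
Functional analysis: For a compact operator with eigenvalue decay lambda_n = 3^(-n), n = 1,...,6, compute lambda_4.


The eigenvalue formula gives lambda_4 = 1/3^4
= 1/81
= 0.0123

0.0123


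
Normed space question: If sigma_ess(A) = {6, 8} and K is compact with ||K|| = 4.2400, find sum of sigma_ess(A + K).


By Weyl's theorem, the essential spectrum is invariant under compact perturbations.
sigma_ess(A + K) = sigma_ess(A) = {6, 8}
Sum = 6 + 8 = 14

14


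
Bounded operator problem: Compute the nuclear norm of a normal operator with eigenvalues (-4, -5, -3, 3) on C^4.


For a normal operator, singular values equal |eigenvalues|.
Trace norm = sum |lambda_i| = 4 + 5 + 3 + 3
= 15

15


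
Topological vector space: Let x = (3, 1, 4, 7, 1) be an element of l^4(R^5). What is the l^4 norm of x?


The l^4 norm = (sum |x_i|^4)^(1/4)
Sum of 4th powers = 81 + 1 + 256 + 2401 + 1 = 2740
||x||_4 = (2740)^(1/4) = 7.2350

7.2350


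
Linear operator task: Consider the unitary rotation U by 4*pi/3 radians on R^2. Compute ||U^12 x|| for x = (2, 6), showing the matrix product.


U is a rotation by theta = 4*pi/3
U^12 = rotation by 12*theta = 48*pi/3 = 0*pi/3 (mod 2*pi)
cos(0*pi/3) = 1.0000, sin(0*pi/3) = 0.0000
U^12 x = (1.0000 * 2 - 0.0000 * 6, 0.0000 * 2 + 1.0000 * 6)
= (2.0000, 6.0000)
||U^12 x|| = sqrt(2.0000^2 + 6.0000^2) = sqrt(40.0000) = 6.3246

6.3246


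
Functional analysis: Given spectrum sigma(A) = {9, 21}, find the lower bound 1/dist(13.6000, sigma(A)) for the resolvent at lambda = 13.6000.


dist(13.6000, {9, 21}) = min(|13.6000 - 9|, |13.6000 - 21|)
= min(4.6000, 7.4000) = 4.6000
Resolvent bound = 1/4.6000 = 0.2174

0.2174


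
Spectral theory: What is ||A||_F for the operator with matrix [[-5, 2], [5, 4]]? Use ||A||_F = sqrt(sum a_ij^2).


||A||_F^2 = sum a_ij^2
= (-5)^2 + 2^2 + 5^2 + 4^2
= 25 + 4 + 25 + 16 = 70
||A||_F = sqrt(70) = 8.3666

8.3666


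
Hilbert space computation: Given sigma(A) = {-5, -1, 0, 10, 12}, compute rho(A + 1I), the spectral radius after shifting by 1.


Spectrum of A + 1I = {-4, 0, 1, 11, 13}
Spectral radius = max |lambda| over the shifted spectrum
= max(4, 0, 1, 11, 13) = 13

13


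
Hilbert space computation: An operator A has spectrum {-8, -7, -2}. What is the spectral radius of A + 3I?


Spectrum of A + 3I = {-5, -4, 1}
Spectral radius = max |lambda| over the shifted spectrum
= max(5, 4, 1) = 5

5


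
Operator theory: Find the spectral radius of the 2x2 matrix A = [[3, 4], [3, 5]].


For a 2x2 matrix, eigenvalues satisfy lambda^2 - (trace)*lambda + det = 0
trace = 3 + 5 = 8
det = 3*5 - 4*3 = 3
discriminant = 8^2 - 4*(3) = 52
spectral radius = max |eigenvalue| = 7.6056

7.6056


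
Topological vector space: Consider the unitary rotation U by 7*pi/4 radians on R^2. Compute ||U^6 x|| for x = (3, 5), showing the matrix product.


U is a rotation by theta = 7*pi/4
U^6 = rotation by 6*theta = 42*pi/4 = 2*pi/4 (mod 2*pi)
cos(2*pi/4) = 0.0000, sin(2*pi/4) = 1.0000
U^6 x = (0.0000 * 3 - 1.0000 * 5, 1.0000 * 3 + 0.0000 * 5)
= (-5.0000, 3.0000)
||U^6 x|| = sqrt((-5.0000)^2 + 3.0000^2) = sqrt(34.0000) = 5.8310

5.8310


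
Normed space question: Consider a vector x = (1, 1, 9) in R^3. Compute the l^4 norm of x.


The l^4 norm = (sum |x_i|^4)^(1/4)
Sum of 4th powers = 1 + 1 + 6561 = 6563
||x||_4 = (6563)^(1/4) = 9.0007

9.0007


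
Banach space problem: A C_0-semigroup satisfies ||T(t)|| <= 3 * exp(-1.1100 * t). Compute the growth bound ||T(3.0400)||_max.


||T(3.0400)|| <= 3 * exp(-1.1100 * 3.0400)
= 3 * exp(-3.3744)
= 3 * 0.0342
= 0.1027

0.1027


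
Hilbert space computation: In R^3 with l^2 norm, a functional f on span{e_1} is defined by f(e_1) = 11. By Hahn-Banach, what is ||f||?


The norm of f is given by ||f|| = sup_{||x||=1} |f(x)|.
On span{e_1}, ||e_1|| = 1, so ||f|| = |f(e_1)| / ||e_1||
= |11| / 1 = 11.0000

11.0000


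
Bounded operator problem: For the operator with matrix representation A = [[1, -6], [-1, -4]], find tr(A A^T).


trace(A * A^T) = sum of squares of all entries
= 1^2 + (-6)^2 + (-1)^2 + (-4)^2
= 1 + 36 + 1 + 16
= 54

54


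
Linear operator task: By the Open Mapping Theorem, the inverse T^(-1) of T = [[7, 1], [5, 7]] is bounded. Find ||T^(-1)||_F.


det(T) = 7*7 - 1*5 = 44
T^(-1) = (1/44) * [[7, -1], [-5, 7]] = [[0.1591, -0.0227], [-0.1136, 0.1591]]
||T^(-1)||_F^2 = 0.1591^2 + (-0.0227)^2 + (-0.1136)^2 + 0.1591^2 = 0.0640
||T^(-1)||_F = sqrt(0.0640) = 0.2531

0.2531


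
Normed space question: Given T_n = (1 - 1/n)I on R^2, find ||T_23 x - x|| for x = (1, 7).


T_23 x - x = (1 - 1/23)x - x = -x/23
||x|| = sqrt(50) = 7.0711
||T_23 x - x|| = ||x||/23 = 7.0711/23 = 0.3074

0.3074


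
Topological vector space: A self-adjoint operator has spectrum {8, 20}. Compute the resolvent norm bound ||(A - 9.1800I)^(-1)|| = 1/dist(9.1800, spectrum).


dist(9.1800, {8, 20}) = min(|9.1800 - 8|, |9.1800 - 20|)
= min(1.1800, 10.8200) = 1.1800
Resolvent bound = 1/1.1800 = 0.8475

0.8475


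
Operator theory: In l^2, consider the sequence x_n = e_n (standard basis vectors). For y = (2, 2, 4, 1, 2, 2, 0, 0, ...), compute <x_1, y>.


x_1 = e_1 is the standard basis vector with 1 in position 1.
<x_1, y> = y_1 = 2
As n -> infinity, <x_n, y> -> 0, confirming weak convergence of (x_n) to 0.

2


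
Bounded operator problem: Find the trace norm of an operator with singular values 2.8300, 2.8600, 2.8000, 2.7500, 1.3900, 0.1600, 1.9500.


The nuclear norm is the sum of all singular values.
||T||_1 = 2.8300 + 2.8600 + 2.8000 + 2.7500 + 1.3900 + 0.1600 + 1.9500
= 14.7400

14.7400


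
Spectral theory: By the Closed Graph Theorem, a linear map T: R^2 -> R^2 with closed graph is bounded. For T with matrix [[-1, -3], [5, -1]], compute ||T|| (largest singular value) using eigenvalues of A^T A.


A^T A = [[26, -2], [-2, 10]]
trace(A^T A) = 36, det(A^T A) = 256
discriminant = 36^2 - 4*256 = 272
Largest eigenvalue of A^T A = (trace + sqrt(disc))/2 = 26.2462
||T|| = sqrt(26.2462) = 5.1231

5.1231


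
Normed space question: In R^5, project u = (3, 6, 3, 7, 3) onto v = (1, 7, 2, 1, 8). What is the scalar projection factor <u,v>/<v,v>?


Computing <u,v> = 3*1 + 6*7 + 3*2 + 7*1 + 3*8 = 82
Computing <v,v> = 1^2 + 7^2 + 2^2 + 1^2 + 8^2 = 119
Projection coefficient = 82/119 = 0.6891

0.6891


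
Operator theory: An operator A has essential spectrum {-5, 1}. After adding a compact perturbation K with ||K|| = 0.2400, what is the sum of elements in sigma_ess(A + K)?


By Weyl's theorem, the essential spectrum is invariant under compact perturbations.
sigma_ess(A + K) = sigma_ess(A) = {-5, 1}
Sum = -5 + 1 = -4

-4


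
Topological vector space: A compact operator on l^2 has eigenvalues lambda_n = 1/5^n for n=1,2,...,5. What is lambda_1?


The eigenvalue formula gives lambda_1 = 1/5^1
= 1/5
= 0.2000

0.2000


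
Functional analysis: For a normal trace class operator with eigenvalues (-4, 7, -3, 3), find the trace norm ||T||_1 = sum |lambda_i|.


For a normal operator, singular values equal |eigenvalues|.
Trace norm = sum |lambda_i| = 4 + 7 + 3 + 3
= 17

17


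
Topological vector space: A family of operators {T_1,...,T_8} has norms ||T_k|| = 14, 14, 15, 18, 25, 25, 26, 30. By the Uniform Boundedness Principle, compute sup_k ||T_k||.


By the Uniform Boundedness Principle, the supremum of norms is finite.
sup_k ||T_k|| = max(14, 14, 15, 18, 25, 25, 26, 30) = 30

30


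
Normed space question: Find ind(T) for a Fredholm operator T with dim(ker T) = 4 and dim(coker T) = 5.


The Fredholm index is defined as ind(T) = dim(ker T) - dim(coker T)
= 4 - 5
= -1

-1


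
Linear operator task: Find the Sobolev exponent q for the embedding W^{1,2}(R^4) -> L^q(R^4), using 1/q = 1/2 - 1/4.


Using the Sobolev embedding formula: 1/q = 1/p - k/n
1/q = 1/2 - 1/4 = 1/4
q = 1/(1/4) = 4

4.0000


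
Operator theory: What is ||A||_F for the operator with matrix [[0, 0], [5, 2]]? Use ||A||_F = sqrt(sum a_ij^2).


||A||_F^2 = sum a_ij^2
= 0^2 + 0^2 + 5^2 + 2^2
= 0 + 0 + 25 + 4 = 29
||A||_F = sqrt(29) = 5.3852

5.3852


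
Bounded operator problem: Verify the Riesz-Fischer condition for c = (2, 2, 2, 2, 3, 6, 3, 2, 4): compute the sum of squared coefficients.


sum |c_n|^2 = 2^2 + 2^2 + 2^2 + 2^2 + 3^2 + 6^2 + 3^2 + 2^2 + 4^2
= 4 + 4 + 4 + 4 + 9 + 36 + 9 + 4 + 16
= 90

90


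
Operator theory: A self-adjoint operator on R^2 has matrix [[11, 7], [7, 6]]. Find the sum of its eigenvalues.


For a self-adjoint (symmetric) matrix, the eigenvalues are real.
The sum of eigenvalues equals the trace of the matrix.
trace = 11 + 6 = 17

17


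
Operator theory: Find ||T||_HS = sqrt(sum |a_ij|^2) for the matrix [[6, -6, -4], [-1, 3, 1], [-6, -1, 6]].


The Hilbert-Schmidt norm is sqrt(sum of squares of all entries).
Sum of squares = 6^2 + (-6)^2 + (-4)^2 + (-1)^2 + 3^2 + 1^2 + (-6)^2 + (-1)^2 + 6^2
= 36 + 36 + 16 + 1 + 9 + 1 + 36 + 1 + 36 = 172
||T||_HS = sqrt(172) = 13.1149

13.1149


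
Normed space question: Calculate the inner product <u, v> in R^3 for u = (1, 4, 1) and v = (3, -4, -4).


Computing the standard inner product <u, v> = sum u_i * v_i
= 1*3 + 4*-4 + 1*-4
= 3 + -16 + -4
= -17

-17


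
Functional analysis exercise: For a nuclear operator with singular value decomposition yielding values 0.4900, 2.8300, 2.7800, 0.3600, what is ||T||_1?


The nuclear norm is the sum of all singular values.
||T||_1 = 0.4900 + 2.8300 + 2.7800 + 0.3600
= 6.4600

6.4600


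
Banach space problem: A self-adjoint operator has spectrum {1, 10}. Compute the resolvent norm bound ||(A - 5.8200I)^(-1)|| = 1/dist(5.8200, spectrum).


dist(5.8200, {1, 10}) = min(|5.8200 - 1|, |5.8200 - 10|)
= min(4.8200, 4.1800) = 4.1800
Resolvent bound = 1/4.1800 = 0.2392

0.2392


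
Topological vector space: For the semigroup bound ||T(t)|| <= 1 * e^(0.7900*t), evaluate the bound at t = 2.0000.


||T(2.0000)|| <= 1 * exp(0.7900 * 2.0000)
= 1 * exp(1.5800)
= 1 * 4.8550
= 4.8550

4.8550


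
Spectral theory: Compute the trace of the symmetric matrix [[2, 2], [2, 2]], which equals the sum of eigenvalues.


For a self-adjoint (symmetric) matrix, the eigenvalues are real.
The sum of eigenvalues equals the trace of the matrix.
trace = 2 + 2 = 4

4


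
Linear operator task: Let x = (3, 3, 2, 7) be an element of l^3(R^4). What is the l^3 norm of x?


The l^3 norm = (sum |x_i|^3)^(1/3)
Sum of 3th powers = 27 + 27 + 8 + 343 = 405
||x||_3 = (405)^(1/3) = 7.3986

7.3986


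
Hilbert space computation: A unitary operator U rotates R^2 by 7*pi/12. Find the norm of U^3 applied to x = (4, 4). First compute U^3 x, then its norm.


U is a rotation by theta = 7*pi/12
U^3 = rotation by 3*theta = 21*pi/12
cos(21*pi/12) = 0.7071, sin(21*pi/12) = -0.7071
U^3 x = (0.7071 * 4 - -0.7071 * 4, -0.7071 * 4 + 0.7071 * 4)
= (5.6569, 0.0000)
||U^3 x|| = sqrt(5.6569^2 + 0.0000^2) = sqrt(32.0000) = 5.6569

5.6569


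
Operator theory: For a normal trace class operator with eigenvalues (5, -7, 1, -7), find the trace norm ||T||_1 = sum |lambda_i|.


For a normal operator, singular values equal |eigenvalues|.
Trace norm = sum |lambda_i| = 5 + 7 + 1 + 7
= 20

20


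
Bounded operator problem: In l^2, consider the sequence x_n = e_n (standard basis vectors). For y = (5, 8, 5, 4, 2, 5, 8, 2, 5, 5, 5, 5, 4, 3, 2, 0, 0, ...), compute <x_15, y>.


x_15 = e_15 is the standard basis vector with 1 in position 15.
<x_15, y> = y_15 = 2
As n -> infinity, <x_n, y> -> 0, confirming weak convergence of (x_n) to 0.

2


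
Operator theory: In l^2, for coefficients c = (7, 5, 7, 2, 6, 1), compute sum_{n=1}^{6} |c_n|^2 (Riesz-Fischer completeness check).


sum |c_n|^2 = 7^2 + 5^2 + 7^2 + 2^2 + 6^2 + 1^2
= 49 + 25 + 49 + 4 + 36 + 1
= 164

164


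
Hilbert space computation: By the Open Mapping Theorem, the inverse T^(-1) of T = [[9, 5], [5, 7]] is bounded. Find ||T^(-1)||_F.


det(T) = 9*7 - 5*5 = 38
T^(-1) = (1/38) * [[7, -5], [-5, 9]] = [[0.1842, -0.1316], [-0.1316, 0.2368]]
||T^(-1)||_F^2 = 0.1842^2 + (-0.1316)^2 + (-0.1316)^2 + 0.2368^2 = 0.1247
||T^(-1)||_F = sqrt(0.1247) = 0.3531

0.3531


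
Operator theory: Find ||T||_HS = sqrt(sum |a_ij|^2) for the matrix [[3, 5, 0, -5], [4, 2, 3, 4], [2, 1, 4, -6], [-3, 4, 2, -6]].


The Hilbert-Schmidt norm is sqrt(sum of squares of all entries).
Sum of squares = 3^2 + 5^2 + 0^2 + (-5)^2 + 4^2 + 2^2 + 3^2 + 4^2 + 2^2 + 1^2 + 4^2 + (-6)^2 + (-3)^2 + 4^2 + 2^2 + (-6)^2
= 9 + 25 + 0 + 25 + 16 + 4 + 9 + 16 + 4 + 1 + 16 + 36 + 9 + 16 + 4 + 36 = 226
||T||_HS = sqrt(226) = 15.0333

15.0333


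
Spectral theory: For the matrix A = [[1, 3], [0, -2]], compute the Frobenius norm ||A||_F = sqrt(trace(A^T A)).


||A||_F^2 = sum a_ij^2
= 1^2 + 3^2 + 0^2 + (-2)^2
= 1 + 9 + 0 + 4 = 14
||A||_F = sqrt(14) = 3.7417

3.7417


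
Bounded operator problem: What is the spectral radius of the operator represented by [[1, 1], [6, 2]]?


For a 2x2 matrix, eigenvalues satisfy lambda^2 - (trace)*lambda + det = 0
trace = 1 + 2 = 3
det = 1*2 - 1*6 = -4
discriminant = 3^2 - 4*(-4) = 25
spectral radius = max |eigenvalue| = 4.0000

4.0000


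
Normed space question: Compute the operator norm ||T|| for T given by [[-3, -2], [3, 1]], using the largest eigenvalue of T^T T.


A^T A = [[18, 9], [9, 5]]
trace(A^T A) = 23, det(A^T A) = 9
discriminant = 23^2 - 4*9 = 493
Largest eigenvalue of A^T A = (trace + sqrt(disc))/2 = 22.6018
||T|| = sqrt(22.6018) = 4.7541

4.7541


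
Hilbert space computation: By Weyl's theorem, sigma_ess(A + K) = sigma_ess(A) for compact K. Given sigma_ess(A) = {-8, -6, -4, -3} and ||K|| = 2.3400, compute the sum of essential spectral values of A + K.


By Weyl's theorem, the essential spectrum is invariant under compact perturbations.
sigma_ess(A + K) = sigma_ess(A) = {-8, -6, -4, -3}
Sum = -8 + -6 + -4 + -3 = -21

-21


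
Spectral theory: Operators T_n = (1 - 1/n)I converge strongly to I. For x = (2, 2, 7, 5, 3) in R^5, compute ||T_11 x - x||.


T_11 x - x = (1 - 1/11)x - x = -x/11
||x|| = sqrt(91) = 9.5394
||T_11 x - x|| = ||x||/11 = 9.5394/11 = 0.8672

0.8672


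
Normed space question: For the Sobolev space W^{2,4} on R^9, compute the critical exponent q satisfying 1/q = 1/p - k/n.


Using the Sobolev embedding formula: 1/q = 1/p - k/n
1/q = 1/4 - 2/9 = 1/36
q = 1/(1/36) = 36

36.0000


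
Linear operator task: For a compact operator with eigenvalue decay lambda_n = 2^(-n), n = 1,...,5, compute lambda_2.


The eigenvalue formula gives lambda_2 = 1/2^2
= 1/4
= 0.2500

0.2500


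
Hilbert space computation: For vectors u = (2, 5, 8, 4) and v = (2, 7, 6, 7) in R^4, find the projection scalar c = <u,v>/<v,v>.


Computing <u,v> = 2*2 + 5*7 + 8*6 + 4*7 = 115
Computing <v,v> = 2^2 + 7^2 + 6^2 + 7^2 = 138
Projection coefficient = 115/138 = 0.8333

0.8333


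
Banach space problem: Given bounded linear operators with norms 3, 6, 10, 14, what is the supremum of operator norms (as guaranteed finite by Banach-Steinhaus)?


By the Uniform Boundedness Principle, the supremum of norms is finite.
sup_k ||T_k|| = max(3, 6, 10, 14) = 14

14


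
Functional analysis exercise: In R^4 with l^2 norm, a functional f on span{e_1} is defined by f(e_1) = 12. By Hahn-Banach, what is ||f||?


The norm of f is given by ||f|| = sup_{||x||=1} |f(x)|.
On span{e_1}, ||e_1|| = 1, so ||f|| = |f(e_1)| / ||e_1||
= |12| / 1 = 12.0000

12.0000


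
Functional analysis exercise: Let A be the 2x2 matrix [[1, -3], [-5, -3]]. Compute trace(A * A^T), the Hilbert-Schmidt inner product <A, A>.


trace(A * A^T) = sum of squares of all entries
= 1^2 + (-3)^2 + (-5)^2 + (-3)^2
= 1 + 9 + 25 + 9
= 44

44


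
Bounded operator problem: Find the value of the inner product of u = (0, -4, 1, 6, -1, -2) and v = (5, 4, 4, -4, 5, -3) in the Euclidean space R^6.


Computing the standard inner product <u, v> = sum u_i * v_i
= 0*5 + -4*4 + 1*4 + 6*-4 + -1*5 + -2*-3
= 0 + -16 + 4 + -24 + -5 + 6
= -35

-35


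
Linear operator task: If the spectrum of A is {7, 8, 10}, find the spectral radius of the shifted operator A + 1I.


Spectrum of A + 1I = {8, 9, 11}
Spectral radius = max |lambda| over the shifted spectrum
= max(8, 9, 11) = 11

11


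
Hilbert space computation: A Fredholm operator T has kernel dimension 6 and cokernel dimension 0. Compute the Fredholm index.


The Fredholm index is defined as ind(T) = dim(ker T) - dim(coker T)
= 6 - 0
= 6

6


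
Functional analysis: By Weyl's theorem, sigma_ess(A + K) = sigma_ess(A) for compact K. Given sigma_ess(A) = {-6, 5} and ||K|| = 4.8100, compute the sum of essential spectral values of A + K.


By Weyl's theorem, the essential spectrum is invariant under compact perturbations.
sigma_ess(A + K) = sigma_ess(A) = {-6, 5}
Sum = -6 + 5 = -1

-1


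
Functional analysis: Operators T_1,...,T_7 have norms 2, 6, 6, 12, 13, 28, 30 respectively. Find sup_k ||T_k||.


By the Uniform Boundedness Principle, the supremum of norms is finite.
sup_k ||T_k|| = max(2, 6, 6, 12, 13, 28, 30) = 30

30


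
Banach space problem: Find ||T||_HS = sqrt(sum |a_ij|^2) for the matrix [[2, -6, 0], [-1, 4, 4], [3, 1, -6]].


The Hilbert-Schmidt norm is sqrt(sum of squares of all entries).
Sum of squares = 2^2 + (-6)^2 + 0^2 + (-1)^2 + 4^2 + 4^2 + 3^2 + 1^2 + (-6)^2
= 4 + 36 + 0 + 1 + 16 + 16 + 9 + 1 + 36 = 119
||T||_HS = sqrt(119) = 10.9087

10.9087


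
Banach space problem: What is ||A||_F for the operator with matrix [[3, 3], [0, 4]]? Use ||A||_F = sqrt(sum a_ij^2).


||A||_F^2 = sum a_ij^2
= 3^2 + 3^2 + 0^2 + 4^2
= 9 + 9 + 0 + 16 = 34
||A||_F = sqrt(34) = 5.8310

5.8310


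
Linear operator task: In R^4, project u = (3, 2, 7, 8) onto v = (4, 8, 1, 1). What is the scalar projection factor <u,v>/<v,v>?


Computing <u,v> = 3*4 + 2*8 + 7*1 + 8*1 = 43
Computing <v,v> = 4^2 + 8^2 + 1^2 + 1^2 = 82
Projection coefficient = 43/82 = 0.5244

0.5244
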